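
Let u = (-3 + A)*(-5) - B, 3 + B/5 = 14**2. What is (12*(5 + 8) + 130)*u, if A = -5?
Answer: -264550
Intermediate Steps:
B = 965 (B = -15 + 5*14**2 = -15 + 5*196 = -15 + 980 = 965)
u = -925 (u = (-3 - 5)*(-5) - 1*965 = -8*(-5) - 965 = 40 - 965 = -925)
(12*(5 + 8) + 130)*u = (12*(5 + 8) + 130)*(-925) = (12*13 + 130)*(-925) = (156 + 130)*(-925) = 286*(-925) = -264550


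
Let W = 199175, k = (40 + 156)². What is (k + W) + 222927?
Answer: 460518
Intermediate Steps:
k = 38416 (k = 196² = 38416)
(k + W) + 222927 = (38416 + 199175) + 222927 = 237591 + 222927 = 460518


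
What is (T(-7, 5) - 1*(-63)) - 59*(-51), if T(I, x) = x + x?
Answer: 3082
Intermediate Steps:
T(I, x) = 2*x
(T(-7, 5) - 1*(-63)) - 59*(-51) = (2*5 - 1*(-63)) - 59*(-51) = (10 + 63) + 3009 = 73 + 3009 = 3082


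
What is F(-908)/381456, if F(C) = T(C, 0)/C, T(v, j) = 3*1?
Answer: -1/115454016 ≈ -8.6615e-9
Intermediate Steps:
T(v, j) = 3
F(C) = 3/C
F(-908)/381456 = (3/(-908))/381456 = (3*(-1/908))*(1/381456) = -3/908*1/381456 = -1/115454016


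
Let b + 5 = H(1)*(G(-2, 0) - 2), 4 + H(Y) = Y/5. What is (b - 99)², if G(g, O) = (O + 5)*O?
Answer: 232324/25 ≈ 9293.0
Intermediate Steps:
H(Y) = -4 + Y/5
G(g, O) = O*(5 + O) (G(g, O) = (5 + O)*O = O*(5 + O))
b = 13/5 (b = -5 + (-4 + (⅕)*1)*(0*(5 + 0) - 2) = -5 + (-4 + ⅕)*(0*5 - 2) = -5 - 19*(0 - 2)/5 = -5 - 19/5*(-2) = -5 + 38/5 = 13/5 ≈ 2.6000)
(b - 99)² = (13/5 - 99)² = (-482/5)² = 232324/25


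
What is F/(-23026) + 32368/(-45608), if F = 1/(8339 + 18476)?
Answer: -2498171106441/3520037925190 ≈ -0.70970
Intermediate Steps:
F = 1/26815 ≈ 3.7293e-5
F/(-23026) + 32368/(-45608) = (1/26815)/(-23026) + 32368/(-45608) = (1/26815)*(-1/23026) + 32368*(-1/45608) = -1/617442190 - 4046/5701 = -2498171106441/3520037925190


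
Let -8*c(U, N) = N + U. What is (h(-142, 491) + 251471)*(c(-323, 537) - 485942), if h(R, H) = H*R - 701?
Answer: -87983670250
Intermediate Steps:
h(R, H) = -701 + H*R
c(U, N) = -N/8 - U/8 (c(U, N) = -(N + U)/8 = -N/8 - U/8)
(h(-142, 491) + 251471)*(c(-323, 537) - 485942) = ((-701 + 491*(-142)) + 251471)*((-⅛*537 - ⅛*(-323)) - 485942) = ((-701 - 69722) + 251471)*((-537/8 + 323/8) - 485942) = (-70423 + 251471)*(-107/4 - 485942) = 181048*(-1943875/4) = -87983670250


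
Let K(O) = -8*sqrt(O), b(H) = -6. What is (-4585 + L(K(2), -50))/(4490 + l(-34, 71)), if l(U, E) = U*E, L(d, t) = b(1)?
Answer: -4591/2076 ≈ -2.2115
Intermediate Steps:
L(d, t) = -6
l(U, E) = E*U
(-4585 + L(K(2), -50))/(4490 + l(-34, 71)) = (-4585 - 6)/(4490 + 71*(-34)) = -4591/(4490 - 2414) = -4591/2076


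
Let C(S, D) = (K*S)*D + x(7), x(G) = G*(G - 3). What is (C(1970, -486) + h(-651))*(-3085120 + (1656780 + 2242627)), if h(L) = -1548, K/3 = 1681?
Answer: -3931597965776460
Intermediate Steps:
x(G) = G*(-3 + G)
K = 5043 (K = 3*1681 = 5043)
C(S, D) = 28 + 5043*D*S (C(S, D) = (5043*S)*D + 7*(-3 + 7) = 5043*D*S + 7*4 = 5043*D*S + 28 = 28 + 5043*D*S)
(C(1970, -486) + h(-651))*(-3085120 + (1656780 + 2242627)) = ((28 + 5043*(-486)*1970) - 1548)*(-3085120 + (1656780 + 2242627)) = ((28 - 4828269060) - 1548)*(-3085120 + 3899407) = (-4828269032 - 1548)*814287 = -4828270580*814287 = -3931597965776460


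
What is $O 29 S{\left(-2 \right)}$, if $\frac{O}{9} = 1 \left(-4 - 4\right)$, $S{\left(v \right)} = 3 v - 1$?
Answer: $14616$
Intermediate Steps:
$S{\left(v \right)} = -1 + 3 v$
$O = -72$ ($O = 9 \cdot 1 \left(-4 - 4\right) = 9 \cdot 1 \left(-8\right) = 9 \left(-8\right) = -72$)
$O 29 S{\left(-2 \right)} = \left(-72\right) 29 \left(-1 + 3 \left(-2\right)\right) = - 2088 \left(-1 - 6\right) = \left(-2088\right) \left(-7\right) = 14616$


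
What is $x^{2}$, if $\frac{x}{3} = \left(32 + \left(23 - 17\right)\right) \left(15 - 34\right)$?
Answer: $4691556$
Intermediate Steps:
$x = -2166$ ($x = 3 \left(32 + \left(23 - 17\right)\right) \left(15 - 34\right) = 3 \left(32 + 6\right) \left(-19\right) = 3 \cdot 38 \left(-19\right) = 3 \left(-722\right) = -2166$)
$x^{2} = \left(-2166\right)^{2} = 4691556$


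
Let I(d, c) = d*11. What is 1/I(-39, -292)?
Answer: -1/429 ≈ -0.0023310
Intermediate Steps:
I(d, c) = 11*d
1/I(-39, -292) = 1/(11*(-39)) = 1/(-429) = -1/429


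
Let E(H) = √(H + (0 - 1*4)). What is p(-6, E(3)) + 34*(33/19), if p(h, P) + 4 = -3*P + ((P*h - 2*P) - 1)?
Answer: 1027/19 - 11*I ≈ 54.053 - 11.0*I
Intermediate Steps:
E(H) = √(-4 + H) (E(H) = √(H + (0 - 4)) = √(H - 4) = √(-4 + H))
p(h, P) = -5 - 5*P + P*h (p(h, P) = -4 + (-3*P + ((P*h - 2*P) - 1)) = -4 + (-3*P + ((-2*P + P*h) - 1)) = -4 + (-3*P + (-1 - 2*P + P*h)) = -4 + (-1 - 5*P + P*h) = -5 - 5*P + P*h)
p(-6, E(3)) + 34*(33/19) = (-5 - 5*√(-4 + 3) + √(-4 + 3)*(-6)) + 34*(33/19) = (-5 - 5*I + √(-1)*(-6)) + 34*(33*(1/19)) = (-5 - 5*I + I*(-6)) + 34*(33/19) = (-5 - 5*I - 6*I) + 1122/19 = (-5 - 11*I) + 1122/19 = 1027/19 - 11*I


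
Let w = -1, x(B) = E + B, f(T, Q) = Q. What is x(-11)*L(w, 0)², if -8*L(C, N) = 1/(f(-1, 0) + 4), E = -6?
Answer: -17/1024 ≈ -0.016602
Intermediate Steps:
x(B) = -6 + B
L(C, N) = -1/32 (L(C, N) = -1/(8*(0 + 4)) = -⅛/4 = -⅛*¼ = -1/32)
x(-11)*L(w, 0)² = (-6 - 11)*(-1/32)² = -17*1/1024 = -17/1024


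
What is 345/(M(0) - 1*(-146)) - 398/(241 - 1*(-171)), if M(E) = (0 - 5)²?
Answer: 12347/11742 ≈ 1.0515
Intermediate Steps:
M(E) = 25 (M(E) = (-5)² = 25)
345/(M(0) - 1*(-146)) - 398/(241 - 1*(-171)) = 345/(25 - 1*(-146)) - 398/(241 - 1*(-171)) = 345/(25 + 146) - 398/(241 + 171) = 345/171 - 398/412 = 345*(1/171) - 398*1/412 = 115/57 - 199/206 = 12347/11742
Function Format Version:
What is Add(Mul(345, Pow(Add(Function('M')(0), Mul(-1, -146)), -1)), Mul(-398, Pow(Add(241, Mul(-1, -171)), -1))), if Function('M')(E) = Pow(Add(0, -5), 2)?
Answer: Rational(12347, 11742) ≈ 1.0515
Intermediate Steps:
Function('M')(E) = 25 (Function('M')(E) = Pow(-5, 2) = 25)
Add(Mul(345, Pow(Add(Function('M')(0), Mul(-1, -146)), -1)), Mul(-398, Pow(Add(241, Mul(-1, -171)), -1))) = Add(Mul(345, Pow(Add(25, Mul(-1, -146)), -1)), Mul(-398, Pow(Add(241, Mul(-1, -171)), -1))) = Add(Mul(345, Pow(Add(25, 146), -1)), Mul(-398, Pow(Add(241, 171), -1))) = Add(Mul(345, Pow(171, -1)), Mul(-398, Pow(412, -1))) = Add(Mul(345, Rational(1, 171)), Mul(-398, Rational(1, 412))) = Add(Rational(115, 57), Rational(-199, 206)) = Rational(12347, 11742)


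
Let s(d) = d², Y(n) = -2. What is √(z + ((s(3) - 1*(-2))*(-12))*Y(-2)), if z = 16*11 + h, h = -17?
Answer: 3*√47 ≈ 20.567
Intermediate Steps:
z = 159 (z = 16*11 - 17 = 176 - 17 = 159)
√(z + ((s(3) - 1*(-2))*(-12))*Y(-2)) = √(159 + ((3² - 1*(-2))*(-12))*(-2)) = √(159 + ((9 + 2)*(-12))*(-2)) = √(159 + (11*(-12))*(-2)) = √(159 - 132*(-2)) = √(159 + 264) = √423 = 3*√47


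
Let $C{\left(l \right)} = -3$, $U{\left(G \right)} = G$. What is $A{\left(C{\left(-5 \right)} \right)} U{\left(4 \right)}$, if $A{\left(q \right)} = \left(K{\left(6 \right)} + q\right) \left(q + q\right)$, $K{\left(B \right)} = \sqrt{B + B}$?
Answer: $72 - 48 \sqrt{3} \approx -11.138$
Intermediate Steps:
$K{\left(B \right)} = \sqrt{2} \sqrt{B}$ ($K{\left(B \right)} = \sqrt{2 B} = \sqrt{2} \sqrt{B}$)
$A{\left(q \right)} = 2 q \left(q + 2 \sqrt{3}\right)$ ($A{\left(q \right)} = \left(\sqrt{2} \sqrt{6} + q\right) \left(q + q\right) = \left(2 \sqrt{3} + q\right) 2 q = \left(q + 2 \sqrt{3}\right) 2 q = 2 q \left(q + 2 \sqrt{3}\right)$)
$A{\left(C{\left(-5 \right)} \right)} U{\left(4 \right)} = 2 \left(-3\right) \left(-3 + 2 \sqrt{3}\right) 4 = \left(18 - 12 \sqrt{3}\right) 4 = 72 - 48 \sqrt{3}$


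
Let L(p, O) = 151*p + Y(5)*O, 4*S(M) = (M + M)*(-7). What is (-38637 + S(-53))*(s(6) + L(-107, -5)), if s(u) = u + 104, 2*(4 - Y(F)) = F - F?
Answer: 1235600501/2 ≈ 6.1780e+8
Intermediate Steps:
Y(F) = 4 (Y(F) = 4 - (F - F)/2 = 4 - ½*0 = 4 + 0 = 4)
s(u) = 104 + u
S(M) = -7*M/2 (S(M) = ((M + M)*(-7))/4 = ((2*M)*(-7))/4 = (-14*M)/4 = -7*M/2)
L(p, O) = 4*O + 151*p (L(p, O) = 151*p + 4*O = 4*O + 151*p)
(-38637 + S(-53))*(s(6) + L(-107, -5)) = (-38637 - 7/2*(-53))*((104 + 6) + (4*(-5) + 151*(-107))) = (-38637 + 371/2)*(110 + (-20 - 16157)) = -76903*(110 - 16177)/2 = -76903/2*(-16067) = 1235600501/2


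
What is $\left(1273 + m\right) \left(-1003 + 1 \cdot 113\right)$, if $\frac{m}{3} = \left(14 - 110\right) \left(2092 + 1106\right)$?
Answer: $818578390$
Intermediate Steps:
$m = -921024$ ($m = 3 \left(14 - 110\right) \left(2092 + 1106\right) = 3 \left(\left(-96\right) 3198\right) = 3 \left(-307008\right) = -921024$)
$\left(1273 + m\right) \left(-1003 + 1 \cdot 113\right) = \left(1273 - 921024\right) \left(-1003 + 1 \cdot 113\right) = - 919751 \left(-1003 + 113\right) = \left(-919751\right) \left(-890\right) = 818578390$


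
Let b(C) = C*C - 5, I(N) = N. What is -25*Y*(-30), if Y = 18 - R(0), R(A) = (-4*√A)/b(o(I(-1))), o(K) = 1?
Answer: 13500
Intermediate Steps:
b(C) = -5 + C² (b(C) = C² - 5 = -5 + C²)
R(A) = √A (R(A) = (-4*√A)/(-5 + 1²) = (-4*√A)/(-5 + 1) = -4*√A/(-4) = -4*√A*(-¼) = √A)
Y = 18 (Y = 18 - √0 = 18 - 1*0 = 18 + 0 = 18)
-25*Y*(-30) = -25*18*(-30) = -450*(-30) = 13500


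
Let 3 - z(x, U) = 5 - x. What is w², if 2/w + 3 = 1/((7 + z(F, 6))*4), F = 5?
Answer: 6400/14161 ≈ 0.45195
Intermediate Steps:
z(x, U) = -2 + x (z(x, U) = 3 - (5 - x) = 3 + (-5 + x) = -2 + x)
w = -80/119 (w = 2/(-3 + 1/((7 + (-2 + 5))*4)) = 2/(-3 + 1/((7 + 3)*4)) = 2/(-3 + 1/(10*4)) = 2/(-3 + 1/40) = 2/(-119/40) = 2*(-40/119) = -80/119 ≈ -0.67227)
w² = (-80/119)² = 6400/14161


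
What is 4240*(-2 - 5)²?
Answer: 207760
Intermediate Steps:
4240*(-2 - 5)² = 4240*(-7)² = 4240*49 = 207760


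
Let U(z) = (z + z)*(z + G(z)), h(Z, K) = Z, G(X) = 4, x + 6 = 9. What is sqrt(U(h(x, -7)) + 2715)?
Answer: sqrt(2757) ≈ 52.507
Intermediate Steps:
x = 3 (x = -6 + 9 = 3)
U(z) = 2*z*(4 + z) (U(z) = (z + z)*(z + 4) = (2*z)*(4 + z) = 2*z*(4 + z))
sqrt(U(h(x, -7)) + 2715) = sqrt(2*3*(4 + 3) + 2715) = sqrt(2*3*7 + 2715) = sqrt(42 + 2715) = sqrt(2757)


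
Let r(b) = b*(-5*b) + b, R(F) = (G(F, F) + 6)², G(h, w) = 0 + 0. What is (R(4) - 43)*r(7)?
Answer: 1666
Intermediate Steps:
G(h, w) = 0
R(F) = 36 (R(F) = (0 + 6)² = 6² = 36)
r(b) = b - 5*b² (r(b) = -5*b² + b = b - 5*b²)
(R(4) - 43)*r(7) = (36 - 43)*(7*(1 - 5*7)) = -49*(1 - 35) = -49*(-34) = -7*(-238) = 1666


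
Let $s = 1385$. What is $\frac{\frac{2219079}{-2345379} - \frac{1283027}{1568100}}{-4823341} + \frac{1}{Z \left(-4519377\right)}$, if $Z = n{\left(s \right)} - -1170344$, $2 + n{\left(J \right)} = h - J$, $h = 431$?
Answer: $\frac{238148069428826072623582}{651042688055605461300314101725} \approx 3.6579 \cdot 10^{-7}$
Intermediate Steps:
$n{\left(J \right)} = 429 - J$ ($n{\left(J \right)} = -2 - \left(-431 + J\right) = 429 - J$)
$Z = 1169388$ ($Z = \left(429 - 1385\right) - -1170344 = \left(429 - 1385\right) + 1170344 = -956 + 1170344 = 1169388$)
$\frac{\frac{2219079}{-2345379} - \frac{1283027}{1568100}}{-4823341} + \frac{1}{Z \left(-4519377\right)} = \frac{\frac{2219079}{-2345379} - \frac{1283027}{1568100}}{-4823341} + \frac{1}{1169388 \left(-4519377\right)} = \left(2219079 \left(- \frac{1}{2345379}\right) - \frac{1283027}{1568100}\right) \left(- \frac{1}{4823341}\right) + \frac{1}{1169388} \left(- \frac{1}{4519377}\right) = \left(- \frac{739693}{781793} - \frac{1283027}{1568100}\right) \left(- \frac{1}{4823341}\right) - \frac{1}{5284905231276} = \left(- \frac{2162974120711}{1225929603300}\right) \left(- \frac{1}{4823341}\right) - \frac{1}{5284905231276} = \frac{2162974120711}{5913076518710625300} - \frac{1}{5284905231276} = \frac{238148069428826072623582}{651042688055605461300314101725}$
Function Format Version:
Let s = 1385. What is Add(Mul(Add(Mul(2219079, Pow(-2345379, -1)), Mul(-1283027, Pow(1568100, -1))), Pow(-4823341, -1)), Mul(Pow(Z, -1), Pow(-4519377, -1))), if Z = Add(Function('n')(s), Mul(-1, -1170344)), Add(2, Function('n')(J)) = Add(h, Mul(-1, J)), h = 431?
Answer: Rational(238148069428826072623582, 651042688055605461300314101725) ≈ 3.6579e-7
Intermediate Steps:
Function('n')(J) = Add(429, Mul(-1, J)) (Function('n')(J) = Add(-2, Add(431, Mul(-1, J))) = Add(429, Mul(-1, J)))
Z = 1169388 (Z = Add(Add(429, Mul(-1, 1385)), Mul(-1, -1170344)) = Add(Add(429, -1385), 1170344) = Add(-956, 1170344) = 1169388)
Add(Mul(Add(Mul(2219079, Pow(-2345379, -1)), Mul(-1283027, Pow(1568100, -1))), Pow(-4823341, -1)), Mul(Pow(Z, -1), Pow(-4519377, -1))) = Add(Mul(Add(Mul(2219079, Pow(-2345379, -1)), Mul(-1283027, Pow(1568100, -1))), Pow(-4823341, -1)), Mul(Pow(1169388, -1), Pow(-4519377, -1))) = Add(Mul(Add(Mul(2219079, Rational(-1, 2345379)), Mul(-1283027, Rational(1, 1568100))), Rational(-1, 4823341)), Mul(Rational(1, 1169388), Rational(-1, 4519377))) = Add(Mul(Add(Rational(-739693, 781793), Rational(-1283027, 1568100)), Rational(-1, 4823341)), Rational(-1, 5284905231276)) = Add(Mul(Rational(-2162974120711, 1225929603300), Rational(-1, 4823341)), Rational(-1, 5284905231276)) = Add(Rational(2162974120711, 5913076518710625300), Rational(-1, 5284905231276)) = Rational(238148069428826072623582, 651042688055605461300314101725)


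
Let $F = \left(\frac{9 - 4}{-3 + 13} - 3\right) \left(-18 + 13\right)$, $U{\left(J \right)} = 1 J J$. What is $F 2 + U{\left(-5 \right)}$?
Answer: $50$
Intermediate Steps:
$U{\left(J \right)} = J^{2}$ ($U{\left(J \right)} = J J = J^{2}$)
$F = \frac{25}{2}$ ($F = \left(\frac{5}{10} - 3\right) \left(-5\right) = \left(5 \cdot \frac{1}{10} - 3\right) \left(-5\right) = \left(\frac{1}{2} - 3\right) \left(-5\right) = \left(- \frac{5}{2}\right) \left(-5\right) = \frac{25}{2} \approx 12.5$)
$F 2 + U{\left(-5 \right)} = \frac{25}{2} \cdot 2 + \left(-5\right)^{2} = 25 + 25 = 50$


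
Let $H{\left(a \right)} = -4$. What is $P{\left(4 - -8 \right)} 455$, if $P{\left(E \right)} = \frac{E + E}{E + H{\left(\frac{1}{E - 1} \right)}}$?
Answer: $1365$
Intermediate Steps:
$P{\left(E \right)} = \frac{2 E}{-4 + E}$ ($P{\left(E \right)} = \frac{E + E}{E - 4} = \frac{2 E}{-4 + E}$)
$P{\left(4 - -8 \right)} 455 = \frac{2 \left(4 - -8\right)}{-4 + \left(4 - -8\right)} 455 = \frac{2 \left(4 + 8\right)}{-4 + \left(4 + 8\right)} 455 = 2 \cdot 12 \frac{1}{-4 + 12} \cdot 455 = 2 \cdot 12 \cdot \frac{1}{8} \cdot 455 = 3 \cdot 455 = 1365$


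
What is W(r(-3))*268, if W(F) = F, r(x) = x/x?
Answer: 268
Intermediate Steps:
r(x) = 1
W(r(-3))*268 = 1*268 = 268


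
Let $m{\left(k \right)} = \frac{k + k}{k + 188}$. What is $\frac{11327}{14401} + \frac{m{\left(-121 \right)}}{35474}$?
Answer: $\frac{13459026412}{17113845979} \approx 0.78644$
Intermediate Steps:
$m{\left(k \right)} = \frac{2 k}{188 + k}$
$\frac{11327}{14401} + \frac{m{\left(-121 \right)}}{35474} = \frac{11327}{14401} + \frac{2 \left(-121\right) \frac{1}{188 - 121}}{35474} = 11327 \cdot \frac{1}{14401} + 2 \left(-121\right) \frac{1}{67} \cdot \frac{1}{35474} = \frac{11327}{14401} + 2 \left(-121\right) \frac{1}{67} \cdot \frac{1}{35474} = \frac{11327}{14401} - \frac{121}{1188379} = \frac{13459026412}{17113845979}$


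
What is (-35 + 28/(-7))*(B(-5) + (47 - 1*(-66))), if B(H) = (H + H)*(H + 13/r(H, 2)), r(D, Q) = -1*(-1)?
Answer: -1287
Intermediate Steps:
r(D, Q) = 1
B(H) = 2*H*(13 + H) (B(H) = (H + H)*(H + 13/1) = (2*H)*(H + 13*1) = (2*H)*(H + 13) = (2*H)*(13 + H) = 2*H*(13 + H))
(-35 + 28/(-7))*(B(-5) + (47 - 1*(-66))) = (-35 + 28/(-7))*(2*(-5)*(13 - 5) + (47 - 1*(-66))) = (-35 + 28*(-⅐))*(2*(-5)*8 + (47 + 66)) = (-35 - 4)*(-80 + 113) = -39*33 = -1287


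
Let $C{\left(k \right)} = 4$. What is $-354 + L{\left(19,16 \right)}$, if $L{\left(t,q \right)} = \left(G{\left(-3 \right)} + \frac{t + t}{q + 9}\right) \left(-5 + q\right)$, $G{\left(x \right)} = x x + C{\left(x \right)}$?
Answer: $- \frac{4857}{25} \approx -194.28$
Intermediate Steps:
$G{\left(x \right)} = 4 + x^{2}$ ($G{\left(x \right)} = x x + 4 = x^{2} + 4 = 4 + x^{2}$)
$L{\left(t,q \right)} = \left(-5 + q\right) \left(13 + \frac{2 t}{9 + q}\right)$ ($L{\left(t,q \right)} = \left(\left(4 + \left(-3\right)^{2}\right) + \frac{t + t}{q + 9}\right) \left(-5 + q\right) = \left(\left(4 + 9\right) + \frac{2 t}{9 + q}\right) \left(-5 + q\right) = \left(13 + \frac{2 t}{9 + q}\right) \left(-5 + q\right) = \left(-5 + q\right) \left(13 + \frac{2 t}{9 + q}\right)$)
$-354 + L{\left(19,16 \right)} = -354 + \frac{-585 - 190 + 13 \cdot 16^{2} + 52 \cdot 16 + 2 \cdot 16 \cdot 19}{9 + 16} = -354 + \frac{-585 - 190 + 13 \cdot 256 + 832 + 608}{25} = -354 + \frac{-585 - 190 + 3328 + 832 + 608}{25} = -354 + \frac{1}{25} \cdot 3993 = -354 + \frac{3993}{25} = - \frac{4857}{25}$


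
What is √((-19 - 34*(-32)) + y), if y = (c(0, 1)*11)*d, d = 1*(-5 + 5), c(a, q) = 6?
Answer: √1069 ≈ 32.696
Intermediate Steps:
d = 0 (d = 1*0 = 0)
y = 0 (y = (6*11)*0 = 66*0 = 0)
√((-19 - 34*(-32)) + y) = √((-19 - 34*(-32)) + 0) = √((-19 + 1088) + 0) = √(1069 + 0) = √1069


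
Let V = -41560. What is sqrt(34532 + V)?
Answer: 2*I*sqrt(1757) ≈ 83.833*I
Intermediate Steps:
sqrt(34532 + V) = sqrt(34532 - 41560) = sqrt(-7028) = 2*I*sqrt(1757)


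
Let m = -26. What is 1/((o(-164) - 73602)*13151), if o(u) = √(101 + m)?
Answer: -24534/23747437226893 - 5*√3/71242311680679 ≈ -1.0332e-9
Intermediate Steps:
o(u) = 5*√3 (o(u) = √(101 - 26) = √75 = 5*√3)
1/((o(-164) - 73602)*13151) = 1/(5*√3 - 73602*13151) = (1/13151)/(-73602 + 5*√3) = 1/(13151*(-73602 + 5*√3))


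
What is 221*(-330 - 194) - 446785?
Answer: -562589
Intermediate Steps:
221*(-330 - 194) - 446785 = 221*(-524) - 446785 = -115804 - 446785 = -562589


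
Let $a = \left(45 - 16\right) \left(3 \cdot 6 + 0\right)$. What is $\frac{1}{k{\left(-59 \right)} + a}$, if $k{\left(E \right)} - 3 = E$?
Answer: $\frac{1}{466} \approx 0.0021459$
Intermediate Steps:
$k{\left(E \right)} = 3 + E$
$a = 522$ ($a = 29 \left(18 + 0\right) = 29 \cdot 18 = 522$)
$\frac{1}{k{\left(-59 \right)} + a} = \frac{1}{\left(3 - 59\right) + 522} = \frac{1}{-56 + 522} = \frac{1}{466}$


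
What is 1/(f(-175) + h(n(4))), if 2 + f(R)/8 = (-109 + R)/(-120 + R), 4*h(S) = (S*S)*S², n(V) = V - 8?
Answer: 295/16432 ≈ 0.017953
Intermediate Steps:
n(V) = -8 + V
h(S) = S⁴/4 (h(S) = ((S*S)*S²)/4 = (S²*S²)/4 = S⁴/4)
f(R) = -16 + 8*(-109 + R)/(-120 + R) (f(R) = -16 + 8*((-109 + R)/(-120 + R)) = -16 + 8*(-109 + R)/(-120 + R))
1/(f(-175) + h(n(4))) = 1/(8*(131 - 1*(-175))/(-120 - 175) + (-8 + 4)⁴/4) = 1/(8*(131 + 175)/(-295) + (¼)*(-4)⁴) = 1/(8*(-1/295)*306 + (¼)*256) = 1/(-2448/295 + 64) = 1/(16432/295) = 295/16432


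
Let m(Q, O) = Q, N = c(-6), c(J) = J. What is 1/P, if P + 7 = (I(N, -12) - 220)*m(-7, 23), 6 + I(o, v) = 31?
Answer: 1/1358 ≈ 0.00073638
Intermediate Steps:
N = -6
I(o, v) = 25 (I(o, v) = -6 + 31 = 25)
P = 1358 (P = -7 + (25 - 220)*(-7) = -7 - 195*(-7) = -7 + 1365 = 1358)
1/P = 1/1358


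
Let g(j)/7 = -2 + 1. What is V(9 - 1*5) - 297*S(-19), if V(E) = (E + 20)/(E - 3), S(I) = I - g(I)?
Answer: 3588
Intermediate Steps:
g(j) = -7 (g(j) = 7*(-2 + 1) = 7*(-1) = -7)
S(I) = 7 + I (S(I) = I - 1*(-7) = I + 7 = 7 + I)
V(E) = (20 + E)/(-3 + E)
V(9 - 1*5) - 297*S(-19) = (20 + (9 - 1*5))/(-3 + (9 - 1*5)) - 297*(7 - 19) = (20 + (9 - 5))/(-3 + (9 - 5)) - 297*(-12) = (20 + 4)/(-3 + 4) + 3564 = 24/1 + 3564 = 1*24 + 3564 = 24 + 3564 = 3588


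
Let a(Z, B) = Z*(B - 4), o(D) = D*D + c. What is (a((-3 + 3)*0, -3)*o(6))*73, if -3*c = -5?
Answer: 0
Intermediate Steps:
c = 5/3 (c = -⅓*(-5) = 5/3 ≈ 1.6667)
o(D) = 5/3 + D² (o(D) = D*D + 5/3 = D² + 5/3 = 5/3 + D²)
a(Z, B) = Z*(-4 + B)
(a((-3 + 3)*0, -3)*o(6))*73 = ((((-3 + 3)*0)*(-4 - 3))*(5/3 + 6²))*73 = (((0*0)*(-7))*(5/3 + 36))*73 = ((0*(-7))*(113/3))*73 = (0*(113/3))*73 = 0*73 = 0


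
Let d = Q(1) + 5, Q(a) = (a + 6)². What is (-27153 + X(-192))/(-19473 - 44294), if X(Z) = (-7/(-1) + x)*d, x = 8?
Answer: 26343/63767 ≈ 0.41311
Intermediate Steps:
Q(a) = (6 + a)²
d = 54 (d = (6 + 1)² + 5 = 7² + 5 = 49 + 5 = 54)
X(Z) = 810 (X(Z) = (-7/(-1) + 8)*54 = (-7*(-1) + 8)*54 = (7 + 8)*54 = 15*54 = 810)
(-27153 + X(-192))/(-19473 - 44294) = (-27153 + 810)/(-19473 - 44294) = -26343/(-63767) = -26343*(-1/63767) = 26343/63767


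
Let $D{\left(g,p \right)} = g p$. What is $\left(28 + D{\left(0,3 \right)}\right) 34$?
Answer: $952$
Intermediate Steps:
$\left(28 + D{\left(0,3 \right)}\right) 34 = \left(28 + 0 \cdot 3\right) 34 = \left(28 + 0\right) 34 = 28 \cdot 34 = 952$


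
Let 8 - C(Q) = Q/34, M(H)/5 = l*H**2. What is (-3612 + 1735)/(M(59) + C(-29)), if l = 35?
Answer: -63818/20712251 ≈ -0.0030812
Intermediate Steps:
M(H) = 175*H**2 (M(H) = 5*(35*H**2) = 175*H**2)
C(Q) = 8 - Q/34
(-3612 + 1735)/(M(59) + C(-29)) = (-3612 + 1735)/(175*59**2 + (8 - 1/34*(-29))) = -1877/(175*3481 + (8 + 29/34)) = -1877/(609175 + 301/34) = -1877/20712251/34 = -1877*34/20712251 = -63818/20712251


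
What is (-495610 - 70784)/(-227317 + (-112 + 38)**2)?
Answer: 188798/73947 ≈ 2.5532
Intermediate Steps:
(-495610 - 70784)/(-227317 + (-112 + 38)**2) = -566394/(-227317 + (-74)**2) = -566394/(-227317 + 5476) = -566394/(-221841) = -566394*(-1/221841) = 188798/73947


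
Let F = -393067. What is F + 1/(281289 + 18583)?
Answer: -117869787423/299872 ≈ -3.9307e+5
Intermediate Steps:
F + 1/(281289 + 18583) = -393067 + 1/(281289 + 18583) = -393067 + 1/299872 = -117869787423/299872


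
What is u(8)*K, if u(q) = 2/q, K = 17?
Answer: 17/4 ≈ 4.2500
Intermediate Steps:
u(8)*K = (2/8)*17 = (2*(⅛))*17 = (¼)*17 = 17/4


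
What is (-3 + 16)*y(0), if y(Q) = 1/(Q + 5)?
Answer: 13/5 ≈ 2.6000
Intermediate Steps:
y(Q) = 1/(5 + Q)
(-3 + 16)*y(0) = (-3 + 16)/(5 + 0) = 13/5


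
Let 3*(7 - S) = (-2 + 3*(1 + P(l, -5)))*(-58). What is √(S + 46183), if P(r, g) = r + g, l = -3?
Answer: 2*√102927/3 ≈ 213.88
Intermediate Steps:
P(r, g) = g + r
S = -1313/3 (S = 7 - (-2 + 3*(1 + (-5 - 3)))*(-58)/3 = 7 - (-2 + 3*(1 - 8))*(-58)/3 = 7 - (-2 + 3*(-7))*(-58)/3 = 7 - (-2 - 21)*(-58)/3 = 7 - (-23)*(-58)/3 = 7 - ⅓*1334 = 7 - 1334/3 = -1313/3 ≈ -437.67)
√(S + 46183) = √(-1313/3 + 46183) = √(137236/3) = 2*√102927/3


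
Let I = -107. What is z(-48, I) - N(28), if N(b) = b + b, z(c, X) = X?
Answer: -163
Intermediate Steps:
N(b) = 2*b
z(-48, I) - N(28) = -107 - 2*28 = -107 - 1*56 = -107 - 56 = -163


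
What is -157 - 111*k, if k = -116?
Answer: 12719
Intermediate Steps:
-157 - 111*k = -157 - 111*(-116) = -157 + 12876 = 12719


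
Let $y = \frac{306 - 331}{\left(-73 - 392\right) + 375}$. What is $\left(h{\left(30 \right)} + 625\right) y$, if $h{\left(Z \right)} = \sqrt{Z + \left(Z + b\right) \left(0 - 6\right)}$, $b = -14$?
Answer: $\frac{3125}{18} + \frac{5 i \sqrt{66}}{18} \approx 173.61 + 2.2567 i$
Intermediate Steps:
$h{\left(Z \right)} = \sqrt{84 - 5 Z}$ ($h{\left(Z \right)} = \sqrt{Z + \left(Z - 14\right) \left(0 - 6\right)} = \sqrt{Z + \left(-14 + Z\right) \left(-6\right)} = \sqrt{Z - \left(-84 + 6 Z\right)} = \sqrt{84 - 5 Z}$)
$y = \frac{5}{18}$ ($y = - \frac{25}{-465 + 375} = - \frac{25}{-90} = \left(-25\right) \left(- \frac{1}{90}\right) = \frac{5}{18} \approx 0.27778$)
$\left(h{\left(30 \right)} + 625\right) y = \left(\sqrt{84 - 150} + 625\right) \frac{5}{18} = \left(\sqrt{-66} + 625\right) \frac{5}{18} = \left(i \sqrt{66} + 625\right) \frac{5}{18} = \left(625 + i \sqrt{66}\right) \frac{5}{18} = \frac{3125}{18} + \frac{5 i \sqrt{66}}{18}$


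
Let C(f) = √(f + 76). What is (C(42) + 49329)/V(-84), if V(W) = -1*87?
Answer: -567 - √118/87 ≈ -567.13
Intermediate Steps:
C(f) = √(76 + f)
V(W) = -87
(C(42) + 49329)/V(-84) = (√(76 + 42) + 49329)/(-87) = (√118 + 49329)*(-1/87) = (49329 + √118)*(-1/87) = -567 - √118/87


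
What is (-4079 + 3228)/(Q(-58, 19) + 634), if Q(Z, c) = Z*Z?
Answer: -851/3998 ≈ -0.21286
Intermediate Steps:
Q(Z, c) = Z**2
(-4079 + 3228)/(Q(-58, 19) + 634) = (-4079 + 3228)/((-58)**2 + 634) = -851/(3364 + 634) = -851/3998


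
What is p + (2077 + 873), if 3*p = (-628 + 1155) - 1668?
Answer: 7709/3 ≈ 2569.7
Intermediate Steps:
p = -1141/3 (p = ((-628 + 1155) - 1668)/3 = (527 - 1668)/3 = (1/3)*(-1141) = -1141/3 ≈ -380.33)
p + (2077 + 873) = -1141/3 + (2077 + 873) = -1141/3 + 2950 = 7709/3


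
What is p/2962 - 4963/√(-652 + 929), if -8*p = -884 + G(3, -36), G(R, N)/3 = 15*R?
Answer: 749/23696 - 4963*√277/277 ≈ -298.17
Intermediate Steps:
G(R, N) = 45*R (G(R, N) = 3*(15*R) = 45*R)
p = 749/8 (p = -(-884 + 45*3)/8 = -(-884 + 135)/8 = -⅛*(-749) = 749/8 ≈ 93.625)
p/2962 - 4963/√(-652 + 929) = (749/8)/2962 - 4963/√(-652 + 929) = (749/8)*(1/2962) - 4963*√277/277 = 749/23696 - 4963*√277/277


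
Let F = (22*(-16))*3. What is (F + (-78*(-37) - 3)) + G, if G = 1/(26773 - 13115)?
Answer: 24953167/13658 ≈ 1827.0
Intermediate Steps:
F = -1056 (F = -352*3 = -1056)
G = 1/13658 ≈ 7.3217e-5
(F + (-78*(-37) - 3)) + G = (-1056 + (-78*(-37) - 3)) + 1/13658 = (-1056 + (2886 - 3)) + 1/13658 = (-1056 + 2883) + 1/13658 = 1827 + 1/13658 = 24953167/13658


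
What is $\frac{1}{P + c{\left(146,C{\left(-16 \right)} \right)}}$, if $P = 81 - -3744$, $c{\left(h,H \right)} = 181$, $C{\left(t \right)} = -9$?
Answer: $\frac{1}{4006} \approx 0.00024963$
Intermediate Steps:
$P = 3825$ ($P = 81 + 3744 = 3825$)
$\frac{1}{P + c{\left(146,C{\left(-16 \right)} \right)}} = \frac{1}{3825 + 181} = \frac{1}{4006}$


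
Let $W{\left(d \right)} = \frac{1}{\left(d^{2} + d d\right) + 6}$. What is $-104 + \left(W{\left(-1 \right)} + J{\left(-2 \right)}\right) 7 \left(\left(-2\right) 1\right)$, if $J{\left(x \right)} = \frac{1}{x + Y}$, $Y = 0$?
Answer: $- \frac{395}{4} \approx -98.75$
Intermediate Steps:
$W{\left(d \right)} = \frac{1}{6 + 2 d^{2}}$ ($W{\left(d \right)} = \frac{1}{\left(d^{2} + d^{2}\right) + 6} = \frac{1}{2 d^{2} + 6} = \frac{1}{6 + 2 d^{2}}$)
$J{\left(x \right)} = \frac{1}{x}$ ($J{\left(x \right)} = \frac{1}{x + 0} = \frac{1}{x}$)
$-104 + \left(W{\left(-1 \right)} + J{\left(-2 \right)}\right) 7 \left(\left(-2\right) 1\right) = -104 + \left(\frac{1}{2 \left(3 + \left(-1\right)^{2}\right)} + \frac{1}{-2}\right) 7 \left(\left(-2\right) 1\right) = -104 + \left(\frac{1}{2 \left(3 + 1\right)} - \frac{1}{2}\right) 7 \left(-2\right) = -104 + \left(\frac{1}{2 \cdot 4} - \frac{1}{2}\right) 7 \left(-2\right) = -104 + \left(\frac{1}{2} \cdot \frac{1}{4} - \frac{1}{2}\right) 7 \left(-2\right) = -104 + \left(\frac{1}{8} - \frac{1}{2}\right) 7 \left(-2\right) = -104 + \left(- \frac{3}{8}\right) 7 \left(-2\right) = -104 - - \frac{21}{4} = -104 + \frac{21}{4} = - \frac{395}{4}$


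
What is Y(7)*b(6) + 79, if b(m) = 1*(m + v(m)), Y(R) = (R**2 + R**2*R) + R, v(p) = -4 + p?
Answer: 3271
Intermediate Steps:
Y(R) = R + R**2 + R**3 (Y(R) = (R**2 + R**3) + R = R + R**2 + R**3)
b(m) = -4 + 2*m (b(m) = 1*(m + (-4 + m)) = 1*(-4 + 2*m) = -4 + 2*m)
Y(7)*b(6) + 79 = (7*(1 + 7 + 7**2))*(-4 + 2*6) + 79 = (7*(1 + 7 + 49))*(-4 + 12) + 79 = (7*57)*8 + 79 = 399*8 + 79 = 3192 + 79 = 3271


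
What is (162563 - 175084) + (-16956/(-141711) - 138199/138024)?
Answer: -81640660727963/6519839688 ≈ -12522.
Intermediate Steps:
(162563 - 175084) + (-16956/(-141711) - 138199/138024) = -12521 + (-16956*(-1/141711) - 138199*1/138024) = -12521 + (5652/47237 - 138199/138024) = -12521 - 5747994515/6519839688 = -81640660727963/6519839688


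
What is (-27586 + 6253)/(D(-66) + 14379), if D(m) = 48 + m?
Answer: -7111/4787 ≈ -1.4855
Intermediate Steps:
(-27586 + 6253)/(D(-66) + 14379) = (-27586 + 6253)/((48 - 66) + 14379) = -21333/(-18 + 14379) = -21333/14361 = -21333*1/14361 = -7111/4787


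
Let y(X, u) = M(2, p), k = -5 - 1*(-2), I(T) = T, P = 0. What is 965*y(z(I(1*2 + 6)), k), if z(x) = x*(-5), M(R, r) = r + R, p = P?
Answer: 1930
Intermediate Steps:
p = 0
M(R, r) = R + r
z(x) = -5*x
k = -3 (k = -5 + 2 = -3)
y(X, u) = 2 (y(X, u) = 2 + 0 = 2)
965*y(z(I(1*2 + 6)), k) = 965*2 = 1930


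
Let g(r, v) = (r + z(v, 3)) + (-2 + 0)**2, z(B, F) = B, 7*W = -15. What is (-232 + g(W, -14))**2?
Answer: 2920681/49 ≈ 59606.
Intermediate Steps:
W = -15/7 (W = (1/7)*(-15) = -15/7 ≈ -2.1429)
g(r, v) = 4 + r + v (g(r, v) = (r + v) + (-2 + 0)**2 = (r + v) + (-2)**2 = (r + v) + 4 = 4 + r + v)
(-232 + g(W, -14))**2 = (-232 + (4 - 15/7 - 14))**2 = (-232 - 85/7)**2 = (-1709/7)**2 = 2920681/49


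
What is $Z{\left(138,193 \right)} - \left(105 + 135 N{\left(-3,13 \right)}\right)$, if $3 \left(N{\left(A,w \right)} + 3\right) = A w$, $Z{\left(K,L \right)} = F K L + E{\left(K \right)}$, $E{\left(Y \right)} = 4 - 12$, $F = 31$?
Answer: $827701$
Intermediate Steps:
$E{\left(Y \right)} = -8$ ($E{\left(Y \right)} = 4 - 12 = -8$)
$Z{\left(K,L \right)} = -8 + 31 K L$ ($Z{\left(K,L \right)} = 31 K L - 8 = -8 + 31 K L$)
$N{\left(A,w \right)} = -3 + \frac{A w}{3}$
$Z{\left(138,193 \right)} - \left(105 + 135 N{\left(-3,13 \right)}\right) = \left(-8 + 31 \cdot 138 \cdot 193\right) - \left(105 + 135 \left(-3 + \frac{1}{3} \left(-3\right) 13\right)\right) = \left(-8 + 825654\right) - \left(105 + 135 \left(-3 - 13\right)\right) = 825646 - -2055 = 825646 + \left(2160 - 105\right) = 825646 + 2055 = 827701$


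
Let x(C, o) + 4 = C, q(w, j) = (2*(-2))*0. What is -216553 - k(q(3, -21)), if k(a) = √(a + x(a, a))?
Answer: -216553 - 2*I ≈ -2.1655e+5 - 2.0*I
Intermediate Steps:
q(w, j) = 0 (q(w, j) = -4*0 = 0)
x(C, o) = -4 + C
k(a) = √(-4 + 2*a) (k(a) = √(a + (-4 + a)) = √(-4 + 2*a))
-216553 - k(q(3, -21)) = -216553 - √(-4 + 2*0) = -216553 - √(-4 + 0) = -216553 - √(-4) = -216553 - 2*I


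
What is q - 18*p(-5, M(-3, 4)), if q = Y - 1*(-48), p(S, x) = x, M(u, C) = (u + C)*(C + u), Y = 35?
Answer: 65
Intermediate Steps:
M(u, C) = (C + u)**2 (M(u, C) = (C + u)*(C + u) = (C + u)**2)
q = 83 (q = 35 - 1*(-48) = 35 + 48 = 83)
q - 18*p(-5, M(-3, 4)) = 83 - 18*(4 - 3)**2 = 83 - 18*1**2 = 83 - 18*1 = 83 - 18 = 65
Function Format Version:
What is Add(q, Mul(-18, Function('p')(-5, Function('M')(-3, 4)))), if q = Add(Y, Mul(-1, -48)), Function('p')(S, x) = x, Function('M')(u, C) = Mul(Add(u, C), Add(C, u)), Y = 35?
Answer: 65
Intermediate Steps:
Function('M')(u, C) = Pow(Add(C, u), 2) (Function('M')(u, C) = Mul(Add(C, u), Add(C, u)) = Pow(Add(C, u), 2))
q = 83 (q = Add(35, Mul(-1, -48)) = Add(35, 48) = 83)
Add(q, Mul(-18, Function('p')(-5, Function('M')(-3, 4)))) = Add(83, Mul(-18, Pow(Add(4, -3), 2))) = Add(83, Mul(-18, Pow(1, 2))) = Add(83, Mul(-18, 1)) = Add(83, -18) = 65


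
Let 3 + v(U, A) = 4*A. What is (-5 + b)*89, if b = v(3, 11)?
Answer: 3204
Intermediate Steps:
v(U, A) = -3 + 4*A
b = 41 (b = -3 + 4*11 = -3 + 44 = 41)
(-5 + b)*89 = (-5 + 41)*89 = 36*89 = 3204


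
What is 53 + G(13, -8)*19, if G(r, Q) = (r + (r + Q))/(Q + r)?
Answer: 607/5 ≈ 121.40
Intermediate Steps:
G(r, Q) = (Q + 2*r)/(Q + r) (G(r, Q) = (r + (Q + r))/(Q + r) = (Q + 2*r)/(Q + r))
53 + G(13, -8)*19 = 53 + ((-8 + 2*13)/(-8 + 13))*19 = 53 + ((-8 + 26)/5)*19 = 53 + ((1/5)*18)*19 = 53 + (18/5)*19 = 53 + 342/5 = 607/5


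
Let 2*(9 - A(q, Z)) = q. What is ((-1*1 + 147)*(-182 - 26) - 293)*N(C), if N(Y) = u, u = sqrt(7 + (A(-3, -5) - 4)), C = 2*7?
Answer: -91983*sqrt(6)/2 ≈ -1.1266e+5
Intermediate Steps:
C = 14
A(q, Z) = 9 - q/2
u = 3*sqrt(6)/2 (u = sqrt(7 + ((9 - 1/2*(-3)) - 4)) = sqrt(7 + ((9 + 3/2) - 4)) = sqrt(7 + (21/2 - 4)) = sqrt(7 + 13/2) = sqrt(27/2) = 3*sqrt(6)/2 ≈ 3.6742)
N(Y) = 3*sqrt(6)/2
((-1*1 + 147)*(-182 - 26) - 293)*N(C) = ((-1*1 + 147)*(-182 - 26) - 293)*(3*sqrt(6)/2) = ((-1 + 147)*(-208) - 293)*(3*sqrt(6)/2) = (146*(-208) - 293)*(3*sqrt(6)/2) = (-30368 - 293)*(3*sqrt(6)/2) = -91983*sqrt(6)/2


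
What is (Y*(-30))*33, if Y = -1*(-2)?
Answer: -1980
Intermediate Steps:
Y = 2
(Y*(-30))*33 = (2*(-30))*33 = -60*33 = -1980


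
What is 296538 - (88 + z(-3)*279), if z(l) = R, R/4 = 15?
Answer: 279710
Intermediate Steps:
R = 60 (R = 4*15 = 60)
z(l) = 60
296538 - (88 + z(-3)*279) = 296538 - (88 + 60*279) = 296538 - (88 + 16740) = 296538 - 1*16828 = 296538 - 16828 = 279710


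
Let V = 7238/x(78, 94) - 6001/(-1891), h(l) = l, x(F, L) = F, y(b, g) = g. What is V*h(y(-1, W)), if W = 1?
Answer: 7077568/73749 ≈ 95.968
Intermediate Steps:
V = 7077568/73749 (V = 7238/78 - 6001/(-1891) = 7238*(1/78) - 6001*(-1/1891) = 3619/39 + 6001/1891 = 7077568/73749 ≈ 95.968)
V*h(y(-1, W)) = (7077568/73749)*1 = 7077568/73749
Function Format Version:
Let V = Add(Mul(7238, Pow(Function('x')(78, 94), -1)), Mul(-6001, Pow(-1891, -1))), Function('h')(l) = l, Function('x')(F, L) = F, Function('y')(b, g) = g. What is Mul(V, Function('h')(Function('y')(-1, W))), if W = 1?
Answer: Rational(7077568, 73749) ≈ 95.968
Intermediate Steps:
V = Rational(7077568, 73749) (V = Add(Mul(7238, Pow(78, -1)), Mul(-6001, Pow(-1891, -1))) = Add(Mul(7238, Rational(1, 78)), Mul(-6001, Rational(-1, 1891))) = Add(Rational(3619, 39), Rational(6001, 1891)) = Rational(7077568, 73749) ≈ 95.968)
Mul(V, Function('h')(Function('y')(-1, W))) = Mul(Rational(7077568, 73749), 1) = Rational(7077568, 73749)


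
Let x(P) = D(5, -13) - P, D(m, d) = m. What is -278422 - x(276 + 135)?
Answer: -278016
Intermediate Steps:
x(P) = 5 - P
-278422 - x(276 + 135) = -278422 - (5 - (276 + 135)) = -278422 - (5 - 1*411) = -278422 - (5 - 411) = -278422 - 1*(-406) = -278422 + 406 = -278016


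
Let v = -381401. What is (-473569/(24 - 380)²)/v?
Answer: 5321/543115024 ≈ 9.7972e-6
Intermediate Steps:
(-473569/(24 - 380)²)/v = -473569/(24 - 380)²/(-381401) = -473569/((-356)²)*(-1/381401) = -473569/126736*(-1/381401) = -473569*1/126736*(-1/381401) = -5321/1424*(-1/381401) = 5321/543115024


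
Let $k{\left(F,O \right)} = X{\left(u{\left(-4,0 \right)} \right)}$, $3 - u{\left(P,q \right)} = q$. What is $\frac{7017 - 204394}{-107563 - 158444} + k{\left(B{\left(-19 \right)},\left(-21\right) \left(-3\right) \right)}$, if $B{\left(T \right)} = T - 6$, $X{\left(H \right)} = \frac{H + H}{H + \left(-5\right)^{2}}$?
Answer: $\frac{508757}{532014} \approx 0.95628$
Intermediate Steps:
$u{\left(P,q \right)} = 3 - q$
$X{\left(H \right)} = \frac{2 H}{25 + H}$ ($X{\left(H \right)} = \frac{2 H}{H + 25} = \frac{2 H}{25 + H}$)
$B{\left(T \right)} = -6 + T$
$k{\left(F,O \right)} = \frac{3}{14}$ ($k{\left(F,O \right)} = \frac{2 \left(3 - 0\right)}{25 + \left(3 - 0\right)} = \frac{2 \left(3 + 0\right)}{25 + \left(3 + 0\right)} = 2 \cdot 3 \frac{1}{25 + 3} = 2 \cdot 3 \cdot \frac{1}{28} = \frac{3}{14}$)
$\frac{7017 - 204394}{-107563 - 158444} + k{\left(B{\left(-19 \right)},\left(-21\right) \left(-3\right) \right)} = \frac{7017 - 204394}{-107563 - 158444} + \frac{3}{14} = - \frac{197377}{-266007} + \frac{3}{14} = \left(-197377\right) \left(- \frac{1}{266007}\right) + \frac{3}{14} = \frac{197377}{266007} + \frac{3}{14} = \frac{508757}{532014}$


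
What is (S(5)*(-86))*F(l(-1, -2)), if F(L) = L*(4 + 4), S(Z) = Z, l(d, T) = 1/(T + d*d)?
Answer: 3440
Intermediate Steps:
l(d, T) = 1/(T + d**2)
F(L) = 8*L (F(L) = L*8 = 8*L)
(S(5)*(-86))*F(l(-1, -2)) = (5*(-86))*(8/(-2 + (-1)**2)) = -3440/(-2 + 1) = -3440/(-1) = -3440*(-1) = -430*(-8) = 3440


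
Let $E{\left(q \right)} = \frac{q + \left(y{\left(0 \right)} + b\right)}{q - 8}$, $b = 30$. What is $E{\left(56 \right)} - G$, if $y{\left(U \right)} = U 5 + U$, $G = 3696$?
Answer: $- \frac{88661}{24} \approx -3694.2$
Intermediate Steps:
$y{\left(U \right)} = 6 U$ ($y{\left(U \right)} = 5 U + U = 6 U$)
$E{\left(q \right)} = \frac{30 + q}{-8 + q}$ ($E{\left(q \right)} = \frac{q + \left(6 \cdot 0 + 30\right)}{q - 8} = \frac{q + \left(0 + 30\right)}{-8 + q} = \frac{q + 30}{-8 + q} = \frac{30 + q}{-8 + q}$)
$E{\left(56 \right)} - G = \frac{30 + 56}{-8 + 56} - 3696 = \frac{1}{48} \cdot 86 - 3696 = \frac{43}{24} - 3696 = - \frac{88661}{24}$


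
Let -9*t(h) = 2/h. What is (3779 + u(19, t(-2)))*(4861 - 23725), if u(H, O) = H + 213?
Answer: -75663504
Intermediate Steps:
t(h) = -2/(9*h)
u(H, O) = 213 + H
(3779 + u(19, t(-2)))*(4861 - 23725) = (3779 + (213 + 19))*(4861 - 23725) = (3779 + 232)*(-18864) = 4011*(-18864) = -75663504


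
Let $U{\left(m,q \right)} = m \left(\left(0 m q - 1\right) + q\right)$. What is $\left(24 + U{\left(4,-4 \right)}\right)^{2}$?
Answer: $16$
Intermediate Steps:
$U{\left(m,q \right)} = m \left(-1 + q\right)$ ($U{\left(m,q \right)} = m \left(\left(0 q - 1\right) + q\right) = m \left(\left(0 - 1\right) + q\right) = m \left(-1 + q\right)$)
$\left(24 + U{\left(4,-4 \right)}\right)^{2} = \left(24 + 4 \left(-1 - 4\right)\right)^{2} = \left(24 + 4 \left(-5\right)\right)^{2} = \left(24 - 20\right)^{2} = 4^{2} = 16$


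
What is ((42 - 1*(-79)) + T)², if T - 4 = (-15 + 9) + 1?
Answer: 14400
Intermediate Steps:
T = -1 (T = 4 + ((-15 + 9) + 1) = 4 + (-6 + 1) = 4 - 5 = -1)
((42 - 1*(-79)) + T)² = ((42 - 1*(-79)) - 1)² = ((42 + 79) - 1)² = (121 - 1)² = 120² = 14400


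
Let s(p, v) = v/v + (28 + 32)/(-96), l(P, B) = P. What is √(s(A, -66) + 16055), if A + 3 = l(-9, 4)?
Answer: √256886/4 ≈ 126.71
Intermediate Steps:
A = -12 (A = -3 - 9 = -12)
s(p, v) = 3/8 (s(p, v) = 1 + 60*(-1/96) = 1 - 5/8 = 3/8)
√(s(A, -66) + 16055) = √(3/8 + 16055) = √(128443/8) = √256886/4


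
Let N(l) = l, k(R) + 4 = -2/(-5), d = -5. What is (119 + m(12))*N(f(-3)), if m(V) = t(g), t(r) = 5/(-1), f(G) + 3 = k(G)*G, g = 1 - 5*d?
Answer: 4446/5 ≈ 889.20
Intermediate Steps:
k(R) = -18/5 (k(R) = -4 - 2/(-5) = -4 - 2*(-⅕) = -4 + ⅖ = -18/5)
g = 26 (g = 1 - 5*(-5) = 1 + 25 = 26)
f(G) = -3 - 18*G/5
t(r) = -5 (t(r) = 5*(-1) = -5)
m(V) = -5
(119 + m(12))*N(f(-3)) = (119 - 5)*(-3 - 18/5*(-3)) = 114*(-3 + 54/5) = 114*(39/5) = 4446/5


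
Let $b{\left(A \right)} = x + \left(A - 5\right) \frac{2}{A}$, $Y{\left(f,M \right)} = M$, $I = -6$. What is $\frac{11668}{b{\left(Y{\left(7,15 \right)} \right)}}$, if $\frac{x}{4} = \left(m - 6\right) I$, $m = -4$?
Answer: $\frac{8751}{181} \approx 48.348$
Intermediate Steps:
$x = 240$ ($x = 4 \left(-4 - 6\right) \left(-6\right) = 4 \left(\left(-10\right) \left(-6\right)\right) = 4 \cdot 60 = 240$)
$b{\left(A \right)} = 240 + \frac{2 \left(-5 + A\right)}{A}$ ($b{\left(A \right)} = 240 + \left(A - 5\right) \frac{2}{A} = 240 + \left(-5 + A\right) \frac{2}{A} = 240 + \frac{2 \left(-5 + A\right)}{A}$)
$\frac{11668}{b{\left(Y{\left(7,15 \right)} \right)}} = \frac{11668}{242 - \frac{10}{15}} = \frac{11668}{242 - \frac{2}{3}} = \frac{11668}{\frac{724}{3}} = 11668 \cdot \frac{3}{724} = \frac{8751}{181}$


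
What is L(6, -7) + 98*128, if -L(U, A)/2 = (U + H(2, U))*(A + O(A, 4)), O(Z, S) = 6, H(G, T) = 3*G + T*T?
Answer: 12640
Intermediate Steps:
H(G, T) = T**2 + 3*G (H(G, T) = 3*G + T**2 = T**2 + 3*G)
L(U, A) = -2*(6 + A)*(6 + U + U**2) (L(U, A) = -2*(U + (U**2 + 3*2))*(A + 6) = -2*(U + (U**2 + 6))*(6 + A) = -2*(U + (6 + U**2))*(6 + A) = -2*(6 + U + U**2)*(6 + A) = -2*(6 + A)*(6 + U + U**2))
L(6, -7) + 98*128 = (-72 - 12*6 - 12*6**2 - 2*(-7)*6 - 2*(-7)*(6 + 6**2)) + 98*128 = (-72 - 72 - 12*36 + 84 - 2*(-7)*(6 + 36)) + 12544 = (-72 - 72 - 432 + 84 - 2*(-7)*42) + 12544 = (-72 - 72 - 432 + 84 + 588) + 12544 = 96 + 12544 = 12640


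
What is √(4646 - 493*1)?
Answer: √4153 ≈ 64.444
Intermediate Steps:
√(4646 - 493*1) = √(4646 - 493) = √4153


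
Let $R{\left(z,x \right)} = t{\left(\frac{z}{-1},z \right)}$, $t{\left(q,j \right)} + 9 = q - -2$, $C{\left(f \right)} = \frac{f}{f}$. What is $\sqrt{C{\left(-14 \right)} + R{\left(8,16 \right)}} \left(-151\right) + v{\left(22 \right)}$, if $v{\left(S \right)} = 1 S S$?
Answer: $484 - 151 i \sqrt{14} \approx 484.0 - 564.99 i$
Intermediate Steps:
$C{\left(f \right)} = 1$
$v{\left(S \right)} = S^{2}$ ($v{\left(S \right)} = S S = S^{2}$)
$t{\left(q,j \right)} = -7 + q$ ($t{\left(q,j \right)} = -9 + \left(q - -2\right) = -9 + \left(q + 2\right) = -9 + \left(2 + q\right) = -7 + q$)
$R{\left(z,x \right)} = -7 - z$ ($R{\left(z,x \right)} = -7 + \frac{z}{-1} = -7 + z \left(-1\right) = -7 - z$)
$\sqrt{C{\left(-14 \right)} + R{\left(8,16 \right)}} \left(-151\right) + v{\left(22 \right)} = \sqrt{1 - 15} \left(-151\right) + 22^{2} = \sqrt{1 - 15} \left(-151\right) + 484 = \sqrt{-14} \left(-151\right) + 484 = i \sqrt{14} \left(-151\right) + 484 = - 151 i \sqrt{14} + 484 = 484 - 151 i \sqrt{14}$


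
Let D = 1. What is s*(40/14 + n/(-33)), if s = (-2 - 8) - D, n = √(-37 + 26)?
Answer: -220/7 + I*√11/3 ≈ -31.429 + 1.1055*I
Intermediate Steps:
n = I*√11 (n = √(-11) = I*√11 ≈ 3.3166*I)
s = -11 (s = (-2 - 8) - 1*1 = -10 - 1 = -11)
s*(40/14 + n/(-33)) = -11*(40/14 + (I*√11)/(-33)) = -11*(40*(1/14) + (I*√11)*(-1/33)) = -11*(20/7 - I*√11/33) = -220/7 + I*√11/3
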